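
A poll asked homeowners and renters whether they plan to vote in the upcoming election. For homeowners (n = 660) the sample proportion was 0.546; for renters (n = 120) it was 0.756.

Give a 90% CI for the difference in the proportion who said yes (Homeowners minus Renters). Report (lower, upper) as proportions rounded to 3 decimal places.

SE₁ = √(p̂₁(1−p̂₁)/n₁) = √(0.5460·0.4540/660) = 0.01938; SE₂ = √(0.7560·0.2440/120) = 0.03921.
Independent samples: SE of the difference = √(SE₁² + SE₂²) = √(0.0003755844 + 0.0015374241) = 0.04374.
z* for 90% confidence is 1.645, so the margin of error is 1.645 × 0.04374 = 0.07195.
Point estimate p̂₁ − p̂₂ = 0.5460 − 0.7560 = -0.2100.
-0.2100 ± 0.07195 → (-0.282, -0.138).

(-0.282, -0.138)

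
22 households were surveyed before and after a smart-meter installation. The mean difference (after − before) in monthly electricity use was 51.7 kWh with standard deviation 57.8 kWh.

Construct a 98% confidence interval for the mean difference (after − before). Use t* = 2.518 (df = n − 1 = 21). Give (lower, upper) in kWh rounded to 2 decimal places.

(20.67, 82.73)

Paired design: SE = s_d/√n = 57.8/√22 = 12.3230.
t* = 2.518; margin of error = 2.518 × 12.3230 = 31.0293.
51.7 ± 31.0293 → (20.67, 82.73).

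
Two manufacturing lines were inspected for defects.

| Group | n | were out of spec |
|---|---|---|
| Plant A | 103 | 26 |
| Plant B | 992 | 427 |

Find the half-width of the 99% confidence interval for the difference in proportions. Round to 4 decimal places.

0.1175

Sample proportions: 26/103 = 0.2524, 427/992 = 0.4304.
Each SE is √(p̂(1−p̂)/n): √(0.2524·0.7476/103) = 0.04280 and √(0.4304·0.5696/992) = 0.01572.
SE(p̂₁ − p̂₂) = √(SE₁² + SE₂²) = √(0.00183184 + 0.0002471184) = 0.04560, since the two samples are independent.
At 99% confidence z* = 2.576; margin = 2.576 × 0.04560 = 0.11747.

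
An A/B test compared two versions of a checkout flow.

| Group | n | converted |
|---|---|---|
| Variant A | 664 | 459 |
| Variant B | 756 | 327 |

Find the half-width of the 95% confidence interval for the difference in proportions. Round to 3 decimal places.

0.050

p̂₁ = 459/664 = 0.6913 and p̂₂ = 327/756 = 0.4325.
SE₁ = √(p̂₁(1−p̂₁)/n₁) = √(0.6913·0.3087/664) = 0.01793; SE₂ = √(0.4325·0.5675/756) = 0.01802.
Independent samples: SE of the difference = √(SE₁² + SE₂²) = √(0.0003214849 + 0.0003247204) = 0.02542.
z* for 95% confidence is 1.960, so the margin of error is 1.960 × 0.02542 = 0.04982.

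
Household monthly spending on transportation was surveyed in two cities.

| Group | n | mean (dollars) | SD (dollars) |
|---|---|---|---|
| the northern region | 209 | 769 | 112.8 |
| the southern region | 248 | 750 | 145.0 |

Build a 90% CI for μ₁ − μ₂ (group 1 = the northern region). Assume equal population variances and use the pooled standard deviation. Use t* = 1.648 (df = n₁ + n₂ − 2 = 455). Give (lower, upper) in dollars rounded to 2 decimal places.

Pooled variance s_p² = [208·112.8² + 247·145.0²] / (209+248−2) = 17230.1840, so s_p = 131.2638.
SE_diff = s_p·√(1/n₁ + 1/n₂) = 131.2638·√(1/209 + 1/248) = 12.3255.
t* = 1.648; margin = 1.648 × 12.3255 = 20.3124.
Difference = 769 − 750 = 19.0000.
19.0000 ± 20.3124 → (-1.31, 39.31).

(-1.31, 39.31)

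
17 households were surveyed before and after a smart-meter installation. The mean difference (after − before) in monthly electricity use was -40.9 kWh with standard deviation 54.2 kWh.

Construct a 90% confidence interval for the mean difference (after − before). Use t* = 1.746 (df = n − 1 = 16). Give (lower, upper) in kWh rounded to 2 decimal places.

(-63.85, -17.95)

This is a matched-pairs design, so SE = s_d/√n = 54.2/√17 = 13.1454.
Margin = 1.746 × 13.1454 = 22.9519; the interval is -40.9 ± 22.9519 = (-63.85, -17.95).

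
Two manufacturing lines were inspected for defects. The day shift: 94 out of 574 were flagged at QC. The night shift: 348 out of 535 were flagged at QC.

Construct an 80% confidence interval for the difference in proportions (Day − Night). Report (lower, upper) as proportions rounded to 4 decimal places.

(-0.5197, -0.4537)

Sample proportions: 94/574 = 0.1638, 348/535 = 0.6505.
Each SE is √(p̂(1−p̂)/n): √(0.1638·0.8362/574) = 0.01545 and √(0.6505·0.3495/535) = 0.02061.
SE(p̂₁ − p̂₂) = √(SE₁² + SE₂²) = √(0.0002387025 + 0.0004247721) = 0.02576, since the two samples are independent.
At 80% confidence z* = 1.282; margin = 1.282 × 0.02576 = 0.03302.
The difference is 0.1638 − 0.6505 = -0.4867, so the interval is -0.4867 ± 0.03302 = (-0.5197, -0.4537).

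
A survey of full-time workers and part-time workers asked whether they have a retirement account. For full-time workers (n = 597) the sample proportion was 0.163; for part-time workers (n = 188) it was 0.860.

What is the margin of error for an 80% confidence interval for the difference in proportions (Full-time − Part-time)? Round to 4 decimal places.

SE₁ = √(p̂₁(1−p̂₁)/n₁) = √(0.1630·0.8370/597) = 0.01512; SE₂ = √(0.8600·0.1400/188) = 0.02531.
Independent samples: SE of the difference = √(SE₁² + SE₂²) = √(0.0002286144 + 0.0006405961) = 0.02948.
z* for 80% confidence is 1.282, so the margin of error is 1.282 × 0.02948 = 0.03779.

0.0378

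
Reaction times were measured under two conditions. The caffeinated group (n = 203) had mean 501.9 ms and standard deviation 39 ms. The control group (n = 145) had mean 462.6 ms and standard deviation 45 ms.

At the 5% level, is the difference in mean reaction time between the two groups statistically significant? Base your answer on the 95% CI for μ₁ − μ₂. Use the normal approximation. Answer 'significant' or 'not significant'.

significant

Per-group SEs: s₁/√n₁ = 39/√203 = 2.7373, s₂/√n₂ = 45/√145 = 3.7370.
Unpooled SE of the difference: √(7.49281129 + 13.965169) = 4.6323.
Margin of error = z* · SE = 1.960 × 4.6323 = 9.0793.
x̄₁ − x̄₂ = 501.9 − 462.6 = 39.3000.
CI: 39.3000 ± 9.0793 = (30.2207, 48.3793).
The interval (30.2207, 48.3793) does not contain 0, so the difference is significant.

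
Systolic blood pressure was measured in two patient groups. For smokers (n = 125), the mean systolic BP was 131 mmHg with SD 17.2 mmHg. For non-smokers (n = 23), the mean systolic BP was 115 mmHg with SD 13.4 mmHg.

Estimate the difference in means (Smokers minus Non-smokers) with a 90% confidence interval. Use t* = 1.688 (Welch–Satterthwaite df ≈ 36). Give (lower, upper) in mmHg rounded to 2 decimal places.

(10.62, 21.38)

SE₁ = s₁/√n₁ = 17.2/√125 = 1.5384; SE₂ = 13.4/√23 = 2.7941.
Independent samples, unequal variances: SE_diff = √(SE₁² + SE₂²) = √(2.36667456 + 7.80699481) = 3.1896.
t* = 1.688, so margin of error = 1.688 × 3.1896 = 5.3840.
Difference in means = 131 − 115 = 16.0000.
16.0000 ± 5.3840 → (10.62, 21.38).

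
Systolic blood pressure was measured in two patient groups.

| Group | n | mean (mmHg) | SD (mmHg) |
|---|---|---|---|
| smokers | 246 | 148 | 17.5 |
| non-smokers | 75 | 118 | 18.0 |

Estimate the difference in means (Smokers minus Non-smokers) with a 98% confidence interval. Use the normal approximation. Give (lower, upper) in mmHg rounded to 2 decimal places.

(24.51, 35.49)

SE₁ = s₁/√n₁ = 17.5/√246 = 1.1158; SE₂ = 18.0/√75 = 2.0785.
Independent samples, unequal variances: SE_diff = √(SE₁² + SE₂²) = √(1.24500964 + 4.32016225) = 2.3591.
z* = 2.326, so margin of error = 2.326 × 2.3591 = 5.4873.
Difference in means = 148 − 118 = 30.0000.
30.0000 ± 5.4873 → (24.51, 35.49).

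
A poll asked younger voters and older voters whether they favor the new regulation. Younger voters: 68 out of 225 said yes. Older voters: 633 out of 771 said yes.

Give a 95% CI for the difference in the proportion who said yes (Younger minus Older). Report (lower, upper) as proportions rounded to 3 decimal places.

(-0.585, -0.453)

First, p̂₁ = 68/225 = 0.3022; p̂₂ = 633/771 = 0.8210.
The two standard errors are √(0.3022×0.6978/225) = 0.03061 and √(0.8210×0.1790/771) = 0.01381.
Because the samples are independent, SE_diff = √(0.03061² + 0.01381²) = 0.03358.
Using z* = 1.960 for 95%, ME = 1.960 × 0.03358 = 0.06582.
p̂₁ − p̂₂ = -0.5188; interval -0.5188 ± 0.06582 gives (-0.585, -0.453).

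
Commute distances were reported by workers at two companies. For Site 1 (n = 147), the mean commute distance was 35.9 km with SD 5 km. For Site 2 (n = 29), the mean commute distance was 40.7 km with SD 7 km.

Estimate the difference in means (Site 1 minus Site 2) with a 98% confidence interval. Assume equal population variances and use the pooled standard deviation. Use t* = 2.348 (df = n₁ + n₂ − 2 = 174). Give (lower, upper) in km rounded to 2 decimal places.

Pooled variance s_p² = [146·5² + 28·7²] / (147+29−2) = 28.8621, so s_p = 5.3723.
SE_diff = s_p·√(1/n₁ + 1/n₂) = 5.3723·√(1/147 + 1/29) = 1.0916.
t* = 2.348; margin = 2.348 × 1.0916 = 2.5631.
Difference = 35.9 − 40.7 = -4.8000.
-4.8000 ± 2.5631 → (-7.36, -2.24).

(-7.36, -2.24)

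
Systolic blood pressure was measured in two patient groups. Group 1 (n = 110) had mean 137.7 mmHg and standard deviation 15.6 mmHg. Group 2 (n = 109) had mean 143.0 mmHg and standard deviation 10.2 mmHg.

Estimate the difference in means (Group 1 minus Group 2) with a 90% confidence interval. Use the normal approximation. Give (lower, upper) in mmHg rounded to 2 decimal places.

Standard errors of each mean: 15.6/√110 = 1.4874 and 10.2/√109 = 0.9770.
SE(x̄₁ − x̄₂) = √(1.4874² + 0.9770²) = 1.7796 for independent samples with unequal variances.
With z* = 1.645, the margin is 1.645 × 1.7796 = 2.9274.
x̄₁ − x̄₂ = 137.7 − 143.0 = -5.3000; the interval is -5.3000 ± 2.9274 = (-8.23, -2.37).

(-8.23, -2.37)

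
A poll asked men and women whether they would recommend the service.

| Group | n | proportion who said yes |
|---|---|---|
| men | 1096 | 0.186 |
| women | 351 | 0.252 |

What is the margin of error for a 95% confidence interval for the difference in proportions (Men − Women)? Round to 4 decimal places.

0.0509

The two standard errors are √(0.1860×0.8140/1096) = 0.01175 and √(0.2520×0.7480/351) = 0.02317.
Because the samples are independent, SE_diff = √(0.01175² + 0.02317²) = 0.02598.
Using z* = 1.960 for 95%, ME = 1.960 × 0.02598 = 0.05092.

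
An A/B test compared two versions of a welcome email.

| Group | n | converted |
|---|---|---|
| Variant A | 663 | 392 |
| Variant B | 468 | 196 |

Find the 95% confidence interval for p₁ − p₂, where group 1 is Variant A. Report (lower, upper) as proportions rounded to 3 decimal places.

(0.114, 0.231)

Sample proportions: 392/663 = 0.5913, 196/468 = 0.4188.
Each SE is √(p̂(1−p̂)/n): √(0.5913·0.4087/663) = 0.01909 and √(0.4188·0.5812/468) = 0.02281.
SE(p̂₁ − p̂₂) = √(SE₁² + SE₂²) = √(0.0003644281 + 0.0005202961) = 0.02974, since the two samples are independent.
At 95% confidence z* = 1.960; margin = 1.960 × 0.02974 = 0.05829.
The difference is 0.5913 − 0.4188 = 0.1725, so the interval is 0.1725 ± 0.05829 = (0.114, 0.231).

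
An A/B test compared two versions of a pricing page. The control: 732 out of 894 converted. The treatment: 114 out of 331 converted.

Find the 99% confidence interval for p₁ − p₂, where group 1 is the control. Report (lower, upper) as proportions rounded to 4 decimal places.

p̂₁ = 732/894 = 0.8188 and p̂₂ = 114/331 = 0.3444.
SE₁ = √(p̂₁(1−p̂₁)/n₁) = √(0.8188·0.1812/894) = 0.01288; SE₂ = √(0.3444·0.6556/331) = 0.02612.
Independent samples: SE of the difference = √(SE₁² + SE₂²) = √(0.0001658944 + 0.0006822544) = 0.02912.
z* for 99% confidence is 2.576, so the margin of error is 2.576 × 0.02912 = 0.07501.
Point estimate p̂₁ − p̂₂ = 0.8188 − 0.3444 = 0.4744.
0.4744 ± 0.07501 → (0.3994, 0.5494).

(0.3994, 0.5494)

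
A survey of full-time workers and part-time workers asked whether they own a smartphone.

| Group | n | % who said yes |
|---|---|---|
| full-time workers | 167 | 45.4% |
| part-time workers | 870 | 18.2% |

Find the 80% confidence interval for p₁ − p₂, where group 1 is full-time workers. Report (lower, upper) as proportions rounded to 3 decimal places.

Each SE is √(p̂(1−p̂)/n): √(0.4540·0.5460/167) = 0.03853 and √(0.1820·0.8180/870) = 0.01308.
SE(p̂₁ − p̂₂) = √(SE₁² + SE₂²) = √(0.0014845609 + 0.0001710864) = 0.04069, since the two samples are independent.
At 80% confidence z* = 1.282; margin = 1.282 × 0.04069 = 0.05216.
The difference is 0.4540 − 0.1820 = 0.2720, so the interval is 0.2720 ± 0.05216 = (0.220, 0.324).

(0.220, 0.324)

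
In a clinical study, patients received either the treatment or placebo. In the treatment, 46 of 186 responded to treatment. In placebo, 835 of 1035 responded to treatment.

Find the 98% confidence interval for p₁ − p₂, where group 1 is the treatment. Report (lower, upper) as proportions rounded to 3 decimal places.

Sample proportions: 46/186 = 0.2473, 835/1035 = 0.8068.
Each SE is √(p̂(1−p̂)/n): √(0.2473·0.7527/186) = 0.03163 and √(0.8068·0.1932/1035) = 0.01227.
SE(p̂₁ − p̂₂) = √(SE₁² + SE₂²) = √(0.0010004569 + 0.0001505529) = 0.03393, since the two samples are independent.
At 98% confidence z* = 2.326; margin = 2.326 × 0.03393 = 0.07892.
The difference is 0.2473 − 0.8068 = -0.5595, so the interval is -0.5595 ± 0.07892 = (-0.638, -0.481).

(-0.638, -0.481)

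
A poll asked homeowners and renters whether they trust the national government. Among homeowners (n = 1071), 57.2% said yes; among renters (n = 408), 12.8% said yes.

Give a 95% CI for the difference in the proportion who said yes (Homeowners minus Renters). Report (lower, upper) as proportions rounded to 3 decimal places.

Each SE is √(p̂(1−p̂)/n): √(0.5720·0.4280/1071) = 0.01512 and √(0.1280·0.8720/408) = 0.01654.
SE(p̂₁ − p̂₂) = √(SE₁² + SE₂²) = √(0.0002286144 + 0.0002735716) = 0.02241, since the two samples are independent.
At 95% confidence z* = 1.960; margin = 1.960 × 0.02241 = 0.04392.
The difference is 0.5720 − 0.1280 = 0.4440, so the interval is 0.4440 ± 0.04392 = (0.400, 0.488).

(0.400, 0.488)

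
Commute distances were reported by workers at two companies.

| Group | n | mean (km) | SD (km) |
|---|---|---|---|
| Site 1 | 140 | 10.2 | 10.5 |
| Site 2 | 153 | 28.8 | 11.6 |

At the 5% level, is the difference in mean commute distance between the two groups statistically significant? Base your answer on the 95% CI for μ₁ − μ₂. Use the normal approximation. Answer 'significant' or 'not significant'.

Standard errors of each mean: 10.5/√140 = 0.8874 and 11.6/√153 = 0.9378.
SE(x̄₁ − x̄₂) = √(0.8874² + 0.9378²) = 1.2911 for independent samples with unequal variances.
With z* = 1.960, the margin is 1.960 × 1.2911 = 2.5306.
x̄₁ − x̄₂ = 10.2 − 28.8 = -18.6000; the interval is -18.6000 ± 2.5306 = (-21.1306, -16.0694).
The interval (-21.1306, -16.0694) does not contain 0, so the difference is significant.

significant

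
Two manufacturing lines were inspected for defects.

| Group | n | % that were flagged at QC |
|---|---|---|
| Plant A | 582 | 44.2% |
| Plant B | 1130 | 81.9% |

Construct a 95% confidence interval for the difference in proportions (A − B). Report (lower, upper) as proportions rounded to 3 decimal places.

(-0.423, -0.331)

SE₁ = √(p̂₁(1−p̂₁)/n₁) = √(0.4420·0.5580/582) = 0.02059; SE₂ = √(0.8190·0.1810/1130) = 0.01145.
Independent samples: SE of the difference = √(SE₁² + SE₂²) = √(0.0004239481 + 0.0001311025) = 0.02356.
z* for 95% confidence is 1.960, so the margin of error is 1.960 × 0.02356 = 0.04618.
Point estimate p̂₁ − p̂₂ = 0.4420 − 0.8190 = -0.3770.
-0.3770 ± 0.04618 → (-0.423, -0.331).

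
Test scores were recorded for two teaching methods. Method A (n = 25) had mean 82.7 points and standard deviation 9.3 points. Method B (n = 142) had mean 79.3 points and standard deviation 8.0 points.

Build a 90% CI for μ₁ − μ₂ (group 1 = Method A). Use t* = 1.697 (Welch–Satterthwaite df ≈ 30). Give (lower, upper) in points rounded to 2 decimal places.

Per-group SEs: s₁/√n₁ = 9.3/√25 = 1.8600, s₂/√n₂ = 8.0/√142 = 0.6713.
Unpooled SE of the difference: √(3.4596 + 0.45064369) = 1.9774.
Margin of error = t* · SE = 1.697 × 1.9774 = 3.3556.
x̄₁ − x̄₂ = 82.7 − 79.3 = 3.4000.
CI: 3.4000 ± 3.3556 = (0.04, 6.76).

(0.04, 6.76)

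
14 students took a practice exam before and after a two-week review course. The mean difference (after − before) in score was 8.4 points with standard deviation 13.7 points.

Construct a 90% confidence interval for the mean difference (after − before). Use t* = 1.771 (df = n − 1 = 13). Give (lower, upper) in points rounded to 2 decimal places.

(1.92, 14.88)

This is a matched-pairs design, so SE = s_d/√n = 13.7/√14 = 3.6615.
Margin = 1.771 × 3.6615 = 6.4845; the interval is 8.4 ± 6.4845 = (1.92, 14.88).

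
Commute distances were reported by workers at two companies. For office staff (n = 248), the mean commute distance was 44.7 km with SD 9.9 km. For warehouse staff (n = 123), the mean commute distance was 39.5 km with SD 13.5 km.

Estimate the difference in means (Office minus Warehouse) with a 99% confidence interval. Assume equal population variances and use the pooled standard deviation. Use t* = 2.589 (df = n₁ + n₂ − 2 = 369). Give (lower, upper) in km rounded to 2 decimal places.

s_p = √[((n₁−1)s₁² + (n₂−1)s₂²)/(n₁+n₂−2)] = √[(247·9.9² + 122·13.5²)/369] = 11.2188.
SE = 11.2188·√(1/248 + 1/123) = 1.2372.
With t* = 2.589, margin = 2.589 × 1.2372 = 3.2031.
x̄₁ − x̄₂ = 44.7 − 39.5 = 5.2000; interval 5.2000 ± 3.2031 = (2.00, 8.40).

(2.00, 8.40)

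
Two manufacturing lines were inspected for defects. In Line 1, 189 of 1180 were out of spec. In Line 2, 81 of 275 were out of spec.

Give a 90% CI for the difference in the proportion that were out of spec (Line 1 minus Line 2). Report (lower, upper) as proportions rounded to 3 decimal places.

p̂₁ = 189/1180 = 0.1602 and p̂₂ = 81/275 = 0.2945.
SE₁ = √(p̂₁(1−p̂₁)/n₁) = √(0.1602·0.8398/1180) = 0.01068; SE₂ = √(0.2945·0.7055/275) = 0.02749.
Independent samples: SE of the difference = √(SE₁² + SE₂²) = √(0.0001140624 + 0.0007557001) = 0.02949.
z* for 90% confidence is 1.645, so the margin of error is 1.645 × 0.02949 = 0.04851.
Point estimate p̂₁ − p̂₂ = 0.1602 − 0.2945 = -0.1343.
-0.1343 ± 0.04851 → (-0.183, -0.086).

(-0.183, -0.086)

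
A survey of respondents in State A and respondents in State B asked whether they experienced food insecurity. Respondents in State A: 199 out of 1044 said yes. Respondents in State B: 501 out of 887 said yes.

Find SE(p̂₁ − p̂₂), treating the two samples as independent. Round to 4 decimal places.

0.0206

Sample proportions: 199/1044 = 0.1906, 501/887 = 0.5648.
Each SE is √(p̂(1−p̂)/n): √(0.1906·0.8094/1044) = 0.01216 and √(0.5648·0.4352/887) = 0.01665.
SE(p̂₁ − p̂₂) = √(SE₁² + SE₂²) = √(0.0001478656 + 0.0002772225) = 0.02062, since the two samples are independent.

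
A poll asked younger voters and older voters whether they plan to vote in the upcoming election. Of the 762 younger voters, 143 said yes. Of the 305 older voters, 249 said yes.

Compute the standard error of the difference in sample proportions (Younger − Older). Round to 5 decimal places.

0.02630

First, p̂₁ = 143/762 = 0.1877; p̂₂ = 249/305 = 0.8164.
The two standard errors are √(0.1877×0.8123/762) = 0.01415 and √(0.8164×0.1836/305) = 0.02217.
Because the samples are independent, SE_diff = √(0.01415² + 0.02217²) = 0.02630.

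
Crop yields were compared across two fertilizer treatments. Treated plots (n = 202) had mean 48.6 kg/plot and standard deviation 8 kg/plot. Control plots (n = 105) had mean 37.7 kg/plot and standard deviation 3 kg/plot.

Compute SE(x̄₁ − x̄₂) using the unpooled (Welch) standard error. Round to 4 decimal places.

0.6345

Per-group SEs: s₁/√n₁ = 8/√202 = 0.5629, s₂/√n₂ = 3/√105 = 0.2928.
Unpooled SE of the difference: √(0.31685641 + 0.08573184) = 0.6345.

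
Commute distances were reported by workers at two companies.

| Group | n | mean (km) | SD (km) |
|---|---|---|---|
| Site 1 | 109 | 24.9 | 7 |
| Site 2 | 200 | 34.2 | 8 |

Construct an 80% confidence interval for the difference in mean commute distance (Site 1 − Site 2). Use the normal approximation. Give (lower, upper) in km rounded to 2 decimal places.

SE₁ = s₁/√n₁ = 7/√109 = 0.6705; SE₂ = 8/√200 = 0.5657.
Independent samples, unequal variances: SE_diff = √(SE₁² + SE₂²) = √(0.44957025 + 0.32001649) = 0.8773.
z* = 1.282, so margin of error = 1.282 × 0.8773 = 1.1247.
Difference in means = 24.9 − 34.2 = -9.3000.
-9.3000 ± 1.1247 → (-10.42, -8.18).

(-10.42, -8.18)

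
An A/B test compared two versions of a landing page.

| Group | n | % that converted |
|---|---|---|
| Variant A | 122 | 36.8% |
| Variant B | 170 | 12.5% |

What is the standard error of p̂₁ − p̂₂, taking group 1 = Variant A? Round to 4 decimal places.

0.0505

Each SE is √(p̂(1−p̂)/n): √(0.3680·0.6320/122) = 0.04366 and √(0.1250·0.8750/170) = 0.02536.
SE(p̂₁ − p̂₂) = √(SE₁² + SE₂²) = √(0.0019061956 + 0.0006431296) = 0.05049, since the two samples are independent.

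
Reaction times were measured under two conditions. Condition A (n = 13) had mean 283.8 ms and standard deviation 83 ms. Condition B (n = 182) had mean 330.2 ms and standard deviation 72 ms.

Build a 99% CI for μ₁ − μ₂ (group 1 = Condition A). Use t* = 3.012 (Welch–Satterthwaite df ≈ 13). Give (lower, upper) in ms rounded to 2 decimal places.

Standard errors of each mean: 83/√13 = 23.0201 and 72/√182 = 5.3370.
SE(x̄₁ − x̄₂) = √(23.0201² + 5.3370²) = 23.6307 for independent samples with unequal variances.
With t* = 3.012, the margin is 3.012 × 23.6307 = 71.1757.
x̄₁ − x̄₂ = 283.8 − 330.2 = -46.4000; the interval is -46.4000 ± 71.1757 = (-117.58, 24.78).

(-117.58, 24.78)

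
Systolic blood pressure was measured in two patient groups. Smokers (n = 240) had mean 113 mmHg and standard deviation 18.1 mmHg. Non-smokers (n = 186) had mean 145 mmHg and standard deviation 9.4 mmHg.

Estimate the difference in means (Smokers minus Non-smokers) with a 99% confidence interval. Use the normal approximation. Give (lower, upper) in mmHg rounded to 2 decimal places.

(-35.49, -28.51)

Per-group SEs: s₁/√n₁ = 18.1/√240 = 1.1683, s₂/√n₂ = 9.4/√186 = 0.6892.
Unpooled SE of the difference: √(1.36492489 + 0.47499664) = 1.3564.
Margin of error = z* · SE = 2.576 × 1.3564 = 3.4941.
x̄₁ − x̄₂ = 113 − 145 = -32.0000.
CI: -32.0000 ± 3.4941 = (-35.49, -28.51).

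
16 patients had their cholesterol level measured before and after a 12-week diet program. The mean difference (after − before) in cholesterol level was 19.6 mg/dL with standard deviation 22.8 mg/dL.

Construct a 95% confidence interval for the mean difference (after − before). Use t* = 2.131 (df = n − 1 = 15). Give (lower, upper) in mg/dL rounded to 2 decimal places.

(7.45, 31.75)

Paired design: SE = s_d/√n = 22.8/√16 = 5.7000.
t* = 2.131; margin of error = 2.131 × 5.7000 = 12.1467.
19.6 ± 12.1467 → (7.45, 31.75).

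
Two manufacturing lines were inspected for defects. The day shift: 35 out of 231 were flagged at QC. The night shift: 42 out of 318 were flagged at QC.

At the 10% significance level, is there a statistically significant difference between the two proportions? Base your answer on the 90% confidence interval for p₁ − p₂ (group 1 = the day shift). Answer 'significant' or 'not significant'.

p̂₁ = 35/231 = 0.1515 and p̂₂ = 42/318 = 0.1321.
SE₁ = √(p̂₁(1−p̂₁)/n₁) = √(0.1515·0.8485/231) = 0.02359; SE₂ = √(0.1321·0.8679/318) = 0.01899.
Independent samples: SE of the difference = √(SE₁² + SE₂²) = √(0.0005564881 + 0.0003606201) = 0.03028.
z* for 90% confidence is 1.645, so the margin of error is 1.645 × 0.03028 = 0.04981.
Point estimate p̂₁ − p̂₂ = 0.1515 − 0.1321 = 0.0194.
0.0194 ± 0.04981 → (-0.03041, 0.06921).
The interval (-0.03041, 0.06921) contains 0, so the difference is not significant.

not significant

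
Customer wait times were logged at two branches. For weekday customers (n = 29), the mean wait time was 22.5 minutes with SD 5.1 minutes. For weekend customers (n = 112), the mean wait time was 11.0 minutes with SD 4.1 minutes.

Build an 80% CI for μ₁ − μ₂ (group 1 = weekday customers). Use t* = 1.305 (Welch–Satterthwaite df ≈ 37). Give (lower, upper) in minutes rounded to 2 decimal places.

Standard errors of each mean: 5.1/√29 = 0.9470 and 4.1/√112 = 0.3874.
SE(x̄₁ − x̄₂) = √(0.9470² + 0.3874²) = 1.0232 for independent samples with unequal variances.
With t* = 1.305, the margin is 1.305 × 1.0232 = 1.3353.
x̄₁ − x̄₂ = 22.5 − 11.0 = 11.5000; the interval is 11.5000 ± 1.3353 = (10.16, 12.84).

(10.16, 12.84)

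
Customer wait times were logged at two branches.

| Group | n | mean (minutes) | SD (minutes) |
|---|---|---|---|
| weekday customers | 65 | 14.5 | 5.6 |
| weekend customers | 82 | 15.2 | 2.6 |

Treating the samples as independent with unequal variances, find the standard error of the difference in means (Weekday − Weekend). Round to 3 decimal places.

0.752

SE₁ = s₁/√n₁ = 5.6/√65 = 0.6946; SE₂ = 2.6/√82 = 0.2871.
Independent samples, unequal variances: SE_diff = √(SE₁² + SE₂²) = √(0.48246916 + 0.08242641) = 0.7516.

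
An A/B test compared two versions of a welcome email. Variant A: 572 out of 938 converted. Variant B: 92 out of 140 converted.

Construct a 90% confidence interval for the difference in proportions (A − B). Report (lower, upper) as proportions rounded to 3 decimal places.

(-0.118, 0.024)

First, p̂₁ = 572/938 = 0.6098; p̂₂ = 92/140 = 0.6571.
The two standard errors are √(0.6098×0.3902/938) = 0.01593 and √(0.6571×0.3429/140) = 0.04012.
Because the samples are independent, SE_diff = √(0.01593² + 0.04012²) = 0.04317.
Using z* = 1.645 for 90%, ME = 1.645 × 0.04317 = 0.07101.
p̂₁ − p̂₂ = -0.0473; interval -0.0473 ± 0.07101 gives (-0.118, 0.024).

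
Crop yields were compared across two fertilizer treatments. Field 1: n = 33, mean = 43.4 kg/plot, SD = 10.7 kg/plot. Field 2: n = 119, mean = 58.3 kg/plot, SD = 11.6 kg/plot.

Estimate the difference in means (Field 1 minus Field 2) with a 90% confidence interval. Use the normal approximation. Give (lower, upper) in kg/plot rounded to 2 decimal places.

(-18.43, -11.37)

SE₁ = s₁/√n₁ = 10.7/√33 = 1.8626; SE₂ = 11.6/√119 = 1.0634.
Independent samples, unequal variances: SE_diff = √(SE₁² + SE₂²) = √(3.46927876 + 1.13081956) = 2.1448.
z* = 1.645, so margin of error = 1.645 × 2.1448 = 3.5282.
Difference in means = 43.4 − 58.3 = -14.9000.
-14.9000 ± 3.5282 → (-18.43, -11.37).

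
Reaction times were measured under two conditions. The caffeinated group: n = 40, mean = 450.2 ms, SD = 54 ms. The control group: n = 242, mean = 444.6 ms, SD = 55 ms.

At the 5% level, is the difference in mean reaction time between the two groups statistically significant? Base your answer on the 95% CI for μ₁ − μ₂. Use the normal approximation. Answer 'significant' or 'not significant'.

not significant

SE₁ = s₁/√n₁ = 54/√40 = 8.5381; SE₂ = 55/√242 = 3.5355.
Independent samples, unequal variances: SE_diff = √(SE₁² + SE₂²) = √(72.89915161 + 12.49976025) = 9.2412.
z* = 1.960, so margin of error = 1.960 × 9.2412 = 18.1128.
Difference in means = 450.2 − 444.6 = 5.6000.
5.6000 ± 18.1128 → (-12.5128, 23.7128).
The interval (-12.5128, 23.7128) contains 0, so the difference is not significant.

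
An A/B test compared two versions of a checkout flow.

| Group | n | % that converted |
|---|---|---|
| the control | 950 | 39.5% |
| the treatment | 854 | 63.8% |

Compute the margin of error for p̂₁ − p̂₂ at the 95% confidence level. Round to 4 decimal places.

0.0448

The two standard errors are √(0.3950×0.6050/950) = 0.01586 and √(0.6380×0.3620/854) = 0.01645.
Because the samples are independent, SE_diff = √(0.01586² + 0.01645²) = 0.02285.
Using z* = 1.960 for 95%, ME = 1.960 × 0.02285 = 0.04479.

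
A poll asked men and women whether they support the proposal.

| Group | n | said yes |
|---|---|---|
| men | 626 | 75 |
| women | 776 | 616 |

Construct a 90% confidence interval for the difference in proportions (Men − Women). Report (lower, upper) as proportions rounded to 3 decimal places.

First, p̂₁ = 75/626 = 0.1198; p̂₂ = 616/776 = 0.7938.
The two standard errors are √(0.1198×0.8802/626) = 0.01298 and √(0.7938×0.2062/776) = 0.01452.
Because the samples are independent, SE_diff = √(0.01298² + 0.01452²) = 0.01948.
Using z* = 1.645 for 90%, ME = 1.645 × 0.01948 = 0.03204.
p̂₁ − p̂₂ = -0.6740; interval -0.6740 ± 0.03204 gives (-0.706, -0.642).

(-0.706, -0.642)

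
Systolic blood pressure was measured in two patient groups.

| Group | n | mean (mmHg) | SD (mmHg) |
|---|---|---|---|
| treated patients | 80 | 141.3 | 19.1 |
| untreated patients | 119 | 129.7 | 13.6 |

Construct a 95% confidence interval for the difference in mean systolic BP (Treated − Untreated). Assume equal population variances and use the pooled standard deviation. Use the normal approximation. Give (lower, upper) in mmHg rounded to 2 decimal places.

s_p = √[((n₁−1)s₁² + (n₂−1)s₂²)/(n₁+n₂−2)] = √[(79·19.1² + 118·13.6²)/197] = 16.0338.
SE = 16.0338·√(1/80 + 1/119) = 2.3182.
With z* = 1.960, margin = 1.960 × 2.3182 = 4.5437.
x̄₁ − x̄₂ = 141.3 − 129.7 = 11.6000; interval 11.6000 ± 4.5437 = (7.06, 16.14).

(7.06, 16.14)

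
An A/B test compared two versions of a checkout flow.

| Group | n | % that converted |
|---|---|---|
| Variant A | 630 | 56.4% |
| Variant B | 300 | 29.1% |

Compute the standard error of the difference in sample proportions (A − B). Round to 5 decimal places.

0.03283

Each SE is √(p̂(1−p̂)/n): √(0.5640·0.4360/630) = 0.01976 and √(0.2910·0.7090/300) = 0.02622.
SE(p̂₁ − p̂₂) = √(SE₁² + SE₂²) = √(0.0003904576 + 0.0006874884) = 0.03283, since the two samples are independent.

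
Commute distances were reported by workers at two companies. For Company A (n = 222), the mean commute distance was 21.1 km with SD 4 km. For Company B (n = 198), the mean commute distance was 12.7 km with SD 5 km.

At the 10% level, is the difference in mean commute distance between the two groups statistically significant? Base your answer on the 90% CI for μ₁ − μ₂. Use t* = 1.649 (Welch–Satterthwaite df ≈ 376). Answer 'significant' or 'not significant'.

Per-group SEs: s₁/√n₁ = 4/√222 = 0.2685, s₂/√n₂ = 5/√198 = 0.3553.
Unpooled SE of the difference: √(0.07209225 + 0.12623809) = 0.4453.
Margin of error = t* · SE = 1.649 × 0.4453 = 0.7343.
x̄₁ − x̄₂ = 21.1 − 12.7 = 8.4000.
CI: 8.4000 ± 0.7343 = (7.6657, 9.1343).
The interval (7.6657, 9.1343) does not contain 0, so the difference is significant.

significant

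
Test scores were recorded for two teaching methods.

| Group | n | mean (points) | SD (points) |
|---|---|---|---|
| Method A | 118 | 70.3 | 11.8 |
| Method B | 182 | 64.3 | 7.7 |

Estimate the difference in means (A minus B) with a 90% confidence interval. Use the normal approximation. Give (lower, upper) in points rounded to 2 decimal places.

Per-group SEs: s₁/√n₁ = 11.8/√118 = 1.0863, s₂/√n₂ = 7.7/√182 = 0.5708.
Unpooled SE of the difference: √(1.18004769 + 0.32581264) = 1.2271.
Margin of error = z* · SE = 1.645 × 1.2271 = 2.0186.
x̄₁ − x̄₂ = 70.3 − 64.3 = 6.0000.
CI: 6.0000 ± 2.0186 = (3.98, 8.02).

(3.98, 8.02)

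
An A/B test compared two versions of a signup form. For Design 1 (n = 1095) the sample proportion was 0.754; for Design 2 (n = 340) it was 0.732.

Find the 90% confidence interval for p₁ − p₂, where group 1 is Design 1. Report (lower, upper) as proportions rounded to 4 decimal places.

(-0.0229, 0.0669)

Each SE is √(p̂(1−p̂)/n): √(0.7540·0.2460/1095) = 0.01302 and √(0.7320·0.2680/340) = 0.02402.
SE(p̂₁ − p̂₂) = √(SE₁² + SE₂²) = √(0.0001695204 + 0.0005769604) = 0.02732, since the two samples are independent.
At 90% confidence z* = 1.645; margin = 1.645 × 0.02732 = 0.04494.
The difference is 0.7540 − 0.7320 = 0.0220, so the interval is 0.0220 ± 0.04494 = (-0.0229, 0.0669).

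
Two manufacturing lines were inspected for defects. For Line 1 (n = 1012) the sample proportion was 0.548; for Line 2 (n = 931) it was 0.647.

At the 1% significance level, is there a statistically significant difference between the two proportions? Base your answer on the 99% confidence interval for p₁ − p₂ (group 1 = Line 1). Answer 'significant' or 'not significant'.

significant

Each SE is √(p̂(1−p̂)/n): √(0.5480·0.4520/1012) = 0.01564 and √(0.6470·0.3530/931) = 0.01566.
SE(p̂₁ − p̂₂) = √(SE₁² + SE₂²) = √(0.0002446096 + 0.0002452356) = 0.02213, since the two samples are independent.
At 99% confidence z* = 2.576; margin = 2.576 × 0.02213 = 0.05701.
The difference is 0.5480 − 0.6470 = -0.0990, so the interval is -0.0990 ± 0.05701 = (-0.15601, -0.04199).
The interval (-0.15601, -0.04199) does not contain 0, so the difference is significant.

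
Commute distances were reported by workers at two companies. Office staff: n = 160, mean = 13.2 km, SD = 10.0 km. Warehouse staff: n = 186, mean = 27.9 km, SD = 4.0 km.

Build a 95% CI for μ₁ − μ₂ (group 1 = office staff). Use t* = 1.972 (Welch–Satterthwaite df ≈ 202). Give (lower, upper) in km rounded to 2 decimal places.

(-16.36, -13.04)

Standard errors of each mean: 10.0/√160 = 0.7906 and 4.0/√186 = 0.2933.
SE(x̄₁ − x̄₂) = √(0.7906² + 0.2933²) = 0.8433 for independent samples with unequal variances.
With t* = 1.972, the margin is 1.972 × 0.8433 = 1.6630.
x̄₁ − x̄₂ = 13.2 − 27.9 = -14.7000; the interval is -14.7000 ± 1.6630 = (-16.36, -13.04).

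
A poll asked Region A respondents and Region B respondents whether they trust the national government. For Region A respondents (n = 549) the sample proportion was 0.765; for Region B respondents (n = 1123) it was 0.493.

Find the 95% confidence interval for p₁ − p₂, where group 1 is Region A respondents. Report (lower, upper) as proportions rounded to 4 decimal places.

Each SE is √(p̂(1−p̂)/n): √(0.7650·0.2350/549) = 0.01810 and √(0.4930·0.5070/1123) = 0.01492.
SE(p̂₁ − p̂₂) = √(SE₁² + SE₂²) = √(0.00032761 + 0.0002226064) = 0.02346, since the two samples are independent.
At 95% confidence z* = 1.960; margin = 1.960 × 0.02346 = 0.04598.
The difference is 0.7650 − 0.4930 = 0.2720, so the interval is 0.2720 ± 0.04598 = (0.2260, 0.3180).

(0.2260, 0.3180)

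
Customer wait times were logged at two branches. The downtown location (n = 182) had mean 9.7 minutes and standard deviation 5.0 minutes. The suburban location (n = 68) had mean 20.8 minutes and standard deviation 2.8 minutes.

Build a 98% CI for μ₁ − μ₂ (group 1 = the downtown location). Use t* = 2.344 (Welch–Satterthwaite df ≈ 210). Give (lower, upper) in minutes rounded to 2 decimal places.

(-12.28, -9.92)

Standard errors of each mean: 5.0/√182 = 0.3706 and 2.8/√68 = 0.3395.
SE(x̄₁ − x̄₂) = √(0.3706² + 0.3395²) = 0.5026 for independent samples with unequal variances.
With t* = 2.344, the margin is 2.344 × 0.5026 = 1.1781.
x̄₁ − x̄₂ = 9.7 − 20.8 = -11.1000; the interval is -11.1000 ± 1.1781 = (-12.28, -9.92).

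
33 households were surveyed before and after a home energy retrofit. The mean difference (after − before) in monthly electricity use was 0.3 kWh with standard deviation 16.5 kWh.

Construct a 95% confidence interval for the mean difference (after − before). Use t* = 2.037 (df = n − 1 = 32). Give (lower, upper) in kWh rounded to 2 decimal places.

Paired design: SE = s_d/√n = 16.5/√33 = 2.8723.
t* = 2.037; margin of error = 2.037 × 2.8723 = 5.8509.
0.3 ± 5.8509 → (-5.55, 6.15).

(-5.55, 6.15)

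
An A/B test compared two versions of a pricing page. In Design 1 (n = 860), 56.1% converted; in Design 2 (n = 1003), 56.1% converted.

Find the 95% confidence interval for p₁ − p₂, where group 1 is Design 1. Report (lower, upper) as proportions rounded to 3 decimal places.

The two standard errors are √(0.5610×0.4390/860) = 0.01692 and √(0.5610×0.4390/1003) = 0.01567.
Because the samples are independent, SE_diff = √(0.01692² + 0.01567²) = 0.02306.
Using z* = 1.960 for 95%, ME = 1.960 × 0.02306 = 0.04520.
p̂₁ − p̂₂ = 0.0000; interval 0.0000 ± 0.04520 gives (-0.045, 0.045).

(-0.045, 0.045)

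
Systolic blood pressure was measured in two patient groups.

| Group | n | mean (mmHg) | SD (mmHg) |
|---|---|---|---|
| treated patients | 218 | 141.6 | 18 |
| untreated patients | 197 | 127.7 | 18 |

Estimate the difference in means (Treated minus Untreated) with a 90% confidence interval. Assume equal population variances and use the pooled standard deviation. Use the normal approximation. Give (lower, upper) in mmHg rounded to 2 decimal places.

(10.99, 16.81)

Pooled variance s_p² = [217·18² + 196·18²] / (218+197−2) = 324.0000, so s_p = 18.0000.
SE_diff = s_p·√(1/n₁ + 1/n₂) = 18.0000·√(1/218 + 1/197) = 1.7694.
z* = 1.645; margin = 1.645 × 1.7694 = 2.9107.
Difference = 141.6 − 127.7 = 13.9000.
13.9000 ± 2.9107 → (10.99, 16.81).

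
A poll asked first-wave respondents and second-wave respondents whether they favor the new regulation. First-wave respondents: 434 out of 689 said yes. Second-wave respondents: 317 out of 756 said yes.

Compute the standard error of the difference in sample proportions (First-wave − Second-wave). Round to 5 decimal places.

p̂₁ = 434/689 = 0.6299 and p̂₂ = 317/756 = 0.4193.
SE₁ = √(p̂₁(1−p̂₁)/n₁) = √(0.6299·0.3701/689) = 0.01839; SE₂ = √(0.4193·0.5807/756) = 0.01795.
Independent samples: SE of the difference = √(SE₁² + SE₂²) = √(0.0003381921 + 0.0003222025) = 0.02570.

0.02570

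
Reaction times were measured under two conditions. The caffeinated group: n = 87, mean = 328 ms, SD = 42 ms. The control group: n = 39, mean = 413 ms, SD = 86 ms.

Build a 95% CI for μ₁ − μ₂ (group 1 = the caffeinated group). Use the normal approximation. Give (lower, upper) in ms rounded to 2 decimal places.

(-113.40, -56.60)

SE₁ = s₁/√n₁ = 42/√87 = 4.5029; SE₂ = 86/√39 = 13.7710.
Independent samples, unequal variances: SE_diff = √(SE₁² + SE₂²) = √(20.27610841 + 189.640441) = 14.4885.
z* = 1.960, so margin of error = 1.960 × 14.4885 = 28.3975.
Difference in means = 328 − 413 = -85.0000.
-85.0000 ± 28.3975 → (-113.40, -56.60).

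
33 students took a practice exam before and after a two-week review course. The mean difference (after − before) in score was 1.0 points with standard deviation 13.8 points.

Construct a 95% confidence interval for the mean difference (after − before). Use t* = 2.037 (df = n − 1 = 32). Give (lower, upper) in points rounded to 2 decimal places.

This is a matched-pairs design, so SE = s_d/√n = 13.8/√33 = 2.4023.
Margin = 2.037 × 2.4023 = 4.8935; the interval is 1.0 ± 4.8935 = (-3.89, 5.89).

(-3.89, 5.89)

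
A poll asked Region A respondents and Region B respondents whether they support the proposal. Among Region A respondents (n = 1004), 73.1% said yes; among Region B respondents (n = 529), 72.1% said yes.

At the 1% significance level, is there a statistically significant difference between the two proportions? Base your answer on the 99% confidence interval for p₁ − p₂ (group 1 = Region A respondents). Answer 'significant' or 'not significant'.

not significant

Each SE is √(p̂(1−p̂)/n): √(0.7310·0.2690/1004) = 0.01399 and √(0.7210·0.2790/529) = 0.01950.
SE(p̂₁ − p̂₂) = √(SE₁² + SE₂²) = √(0.0001957201 + 0.00038025) = 0.02400, since the two samples are independent.
At 99% confidence z* = 2.576; margin = 2.576 × 0.02400 = 0.06182.
The difference is 0.7310 − 0.7210 = 0.0100, so the interval is 0.0100 ± 0.06182 = (-0.05182, 0.07182).
The interval (-0.05182, 0.07182) contains 0, so the difference is not significant.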